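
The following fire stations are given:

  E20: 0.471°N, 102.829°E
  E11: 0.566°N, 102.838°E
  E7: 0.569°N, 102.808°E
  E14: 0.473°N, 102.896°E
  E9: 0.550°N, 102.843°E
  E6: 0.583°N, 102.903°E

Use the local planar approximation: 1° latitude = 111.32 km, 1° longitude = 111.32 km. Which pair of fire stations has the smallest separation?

Pairwise distances:
E11–E9: √((-0.016·111.32)² + (0.005·111.32)²) = √(3.17239 + 0.30980) = 1.866 km
E11–E7: √((0.003·111.32)² + (-0.030·111.32)²) = √(0.11153 + 11.15293) = 3.356 km
E7–E9: √((-0.019·111.32)² + (0.035·111.32)²) = √(4.47356 + 15.18037) = 4.433 km
E20–E14: √((0.002·111.32)² + (0.067·111.32)²) = √(0.04957 + 55.62833) = 7.462 km
E11–E6: √((0.017·111.32)² + (0.065·111.32)²) = √(3.58133 + 52.35680) = 7.479 km
E9–E6: √((0.033·111.32)² + (0.060·111.32)²) = √(13.49504 + 44.61171) = 7.623 km
E20–E9: √((0.079·111.32)² + (0.014·111.32)²) = √(77.33936 + 2.42886) = 8.931 km
E14–E9: √((0.077·111.32)² + (-0.053·111.32)²) = √(73.47301 + 34.80953) = 10.406 km
E20–E11: √((0.095·111.32)² + (0.009·111.32)²) = √(111.83909 + 1.00376) = 10.623 km
E7–E6: √((0.014·111.32)² + (0.095·111.32)²) = √(2.42886 + 111.83909) = 10.690 km
E20–E7: √((0.098·111.32)² + (-0.021·111.32)²) = √(119.01414 + 5.46493) = 11.157 km
E11–E14: √((-0.093·111.32)² + (0.058·111.32)²) = √(107.17964 + 41.68717) = 12.201 km
E14–E6: √((0.110·111.32)² + (0.007·111.32)²) = √(149.94492 + 0.60721) = 12.270 km
E7–E14: √((-0.096·111.32)² + (0.088·111.32)²) = √(114.20598 + 95.96475) = 14.497 km
E20–E6: √((0.112·111.32)² + (0.074·111.32)²) = √(155.44703 + 67.85937) = 14.943 km
Closest pair: E11–E9 at 1.866 km.

E11 and E9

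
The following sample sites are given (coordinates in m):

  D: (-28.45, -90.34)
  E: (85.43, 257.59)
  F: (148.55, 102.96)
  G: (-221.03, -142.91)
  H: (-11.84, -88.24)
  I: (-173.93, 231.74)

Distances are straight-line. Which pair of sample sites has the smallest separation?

Pairwise distances:
D–H: 16.74 m
E–F: 167.02 m
D–G: 199.63 m
G–H: 216.22 m
F–H: 249.56 m
E–I: 260.65 m
D–F: 262.10 m
F–I: 347.24 m
D–I: 353.41 m
H–I: 358.69 m
E–H: 359.25 m
D–E: 366.09 m
G–I: 377.60 m
F–G: 443.89 m
E–G: 504.30 m
Closest pair: D–H at 16.74 m.

D and H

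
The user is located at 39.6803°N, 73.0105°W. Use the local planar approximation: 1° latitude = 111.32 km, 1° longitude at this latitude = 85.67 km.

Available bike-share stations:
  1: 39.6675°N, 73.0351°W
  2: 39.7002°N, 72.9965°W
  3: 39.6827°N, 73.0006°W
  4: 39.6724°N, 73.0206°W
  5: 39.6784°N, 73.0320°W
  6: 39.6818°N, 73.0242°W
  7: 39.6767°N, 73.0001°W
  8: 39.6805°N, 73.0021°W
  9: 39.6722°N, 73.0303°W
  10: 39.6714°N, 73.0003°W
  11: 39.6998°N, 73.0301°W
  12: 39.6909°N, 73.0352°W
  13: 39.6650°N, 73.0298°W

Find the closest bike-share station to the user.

8

Distances from 39.6803°N, 73.0105°W:
1: 2.5440 km
2: 2.5191 km
3: 0.8892 km
4: 1.2337 km
5: 1.8540 km
6: 1.1855 km
7: 0.9769 km
8: 0.7200 km
9: 1.9210 km
10: 1.3210 km
11: 2.7444 km
12: 2.4228 km
13: 2.3738 km
Minimum: 8 at 0.7200 km.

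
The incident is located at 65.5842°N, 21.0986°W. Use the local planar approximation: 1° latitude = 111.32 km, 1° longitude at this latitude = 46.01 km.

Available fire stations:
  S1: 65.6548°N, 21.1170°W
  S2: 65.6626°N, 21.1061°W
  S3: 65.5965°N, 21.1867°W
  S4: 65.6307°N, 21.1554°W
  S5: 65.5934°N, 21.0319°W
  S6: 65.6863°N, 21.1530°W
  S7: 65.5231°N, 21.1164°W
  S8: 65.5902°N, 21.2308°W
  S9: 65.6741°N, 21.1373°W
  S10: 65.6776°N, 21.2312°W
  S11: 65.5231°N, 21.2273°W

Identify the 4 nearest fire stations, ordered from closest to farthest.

Distances from 65.5842°N, 21.0986°W:
S1: √((0.0706·111.32)² + (-0.0184·46.01)²) = √(61.766899 + 0.716704) = 7.9047 km
S2: √((0.0784·111.32)² + (-0.0075·46.01)²) = √(76.169047 + 0.119077) = 8.7343 km
S3: √((0.0123·111.32)² + (-0.0881·46.01)²) = √(1.874807 + 16.430708) = 4.2785 km
S4: √((0.0465·111.32)² + (-0.0568·46.01)²) = √(26.794910 + 6.829692) = 5.7987 km
S5: √((0.0092·111.32)² + (0.0667·46.01)²) = √(1.048871 + 9.417945) = 3.2352 km
S6: √((0.1021·111.32)² + (-0.0544·46.01)²) = √(129.180773 + 6.264729) = 11.6381 km
S7: √((-0.0611·111.32)² + (-0.0178·46.01)²) = √(46.262470 + 0.670725) = 6.8508 km
S8: √((0.0060·111.32)² + (-0.1322·46.01)²) = √(0.446117 + 36.997074) = 6.1191 km
S9: √((0.0899·111.32)² + (-0.0387·46.01)²) = √(100.153419 + 3.170490) = 10.1648 km
S10: √((0.0934·111.32)² + (-0.1326·46.01)²) = √(108.103598 + 37.221298) = 12.0551 km
S11: √((-0.0611·111.32)² + (-0.1287·46.01)²) = √(46.262470 + 35.064008) = 9.0181 km
Sorted: S5 (3.2352 km) < S3 (4.2785 km) < S4 (5.7987 km) < S8 (6.1191 km) < S7 (6.8508 km) < S1 (7.9047 km) < …

S5, S3, S4, S8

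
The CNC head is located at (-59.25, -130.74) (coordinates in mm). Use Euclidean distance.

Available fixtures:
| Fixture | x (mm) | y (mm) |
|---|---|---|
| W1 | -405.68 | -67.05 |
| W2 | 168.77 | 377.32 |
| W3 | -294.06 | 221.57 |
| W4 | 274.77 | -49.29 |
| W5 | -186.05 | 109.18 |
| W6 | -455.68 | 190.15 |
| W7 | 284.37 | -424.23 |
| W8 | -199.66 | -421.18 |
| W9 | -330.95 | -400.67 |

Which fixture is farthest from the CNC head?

W2

Distances from (-59.25, -130.74):
W1: 352.24 mm
W2: 556.88 mm
W3: 423.39 mm
W4: 343.81 mm
W5: 271.37 mm
W6: 510.03 mm
W7: 451.90 mm
W8: 322.60 mm
W9: 382.99 mm
Maximum: W2 at 556.88 mm.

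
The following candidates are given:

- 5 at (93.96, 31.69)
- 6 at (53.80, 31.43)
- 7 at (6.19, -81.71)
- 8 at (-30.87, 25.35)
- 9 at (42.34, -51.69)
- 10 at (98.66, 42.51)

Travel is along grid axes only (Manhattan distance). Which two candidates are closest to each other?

5 and 10

Pairwise distances:
5–6: 40.42
5–7: 201.17
5–8: 131.17
5–9: 135.00
5–10: 15.52
6–7: 160.75
6–8: 90.75
6–9: 94.58
6–10: 55.94
7–8: 144.12
7–9: 66.17
7–10: 216.69
8–9: 150.25
8–10: 146.69
9–10: 150.52
Closest pair: 5–10 at 15.52.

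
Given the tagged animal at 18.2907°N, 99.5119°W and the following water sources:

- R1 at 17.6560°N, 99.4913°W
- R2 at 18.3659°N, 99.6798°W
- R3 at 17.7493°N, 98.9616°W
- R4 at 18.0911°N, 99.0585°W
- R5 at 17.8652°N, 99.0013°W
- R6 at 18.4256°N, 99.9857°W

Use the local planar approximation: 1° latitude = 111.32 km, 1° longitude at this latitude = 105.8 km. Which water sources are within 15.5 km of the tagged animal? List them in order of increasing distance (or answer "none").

Distances from 18.2907°N, 99.5119°W:
R1: 70.6884 km
R2: 19.6375 km
R3: 83.7979 km
R4: 52.8659 km
R5: 71.8465 km
R6: 52.3291 km
Threshold 15.5 km: none within range.

none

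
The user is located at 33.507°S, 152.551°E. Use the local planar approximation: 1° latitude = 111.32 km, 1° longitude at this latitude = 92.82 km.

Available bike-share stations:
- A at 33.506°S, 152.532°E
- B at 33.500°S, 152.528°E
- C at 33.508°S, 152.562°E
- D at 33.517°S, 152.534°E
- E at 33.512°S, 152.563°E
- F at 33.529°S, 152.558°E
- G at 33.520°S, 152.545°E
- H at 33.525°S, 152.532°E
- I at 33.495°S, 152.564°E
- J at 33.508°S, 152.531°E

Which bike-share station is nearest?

Distances from 33.507°S, 152.551°E:
A: 1.767 km
B: 2.273 km
C: 1.027 km
D: 1.931 km
E: 1.245 km
F: 2.534 km
G: 1.551 km
H: 2.669 km
I: 1.800 km
J: 1.860 km
Minimum: C at 1.027 km.

C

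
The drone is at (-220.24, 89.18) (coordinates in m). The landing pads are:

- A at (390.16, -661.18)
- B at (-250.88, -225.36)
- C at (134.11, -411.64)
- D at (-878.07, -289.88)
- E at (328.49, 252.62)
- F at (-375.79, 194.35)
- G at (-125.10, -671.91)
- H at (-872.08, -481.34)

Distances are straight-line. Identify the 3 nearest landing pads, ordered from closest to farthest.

F, B, E

Distances from (-220.24, 89.18):
A: √((610.40)² + (-750.36)²) = √(372588.1600 + 563040.1296) = 967.28 m
B: √((-30.64)² + (-314.54)²) = √(938.8096 + 98935.4116) = 316.03 m
C: √((354.35)² + (-500.82)²) = √(125563.9225 + 250820.6724) = 613.50 m
D: √((-657.83)² + (-379.06)²) = √(432740.3089 + 143686.4836) = 759.23 m
E: √((548.73)² + (163.44)²) = √(301104.6129 + 26712.6336) = 572.55 m
F: √((-155.55)² + (105.17)²) = √(24195.8025 + 11060.7289) = 187.77 m
G: √((95.14)² + (-761.09)²) = √(9051.6196 + 579257.9881) = 767.01 m
H: √((-651.84)² + (-570.52)²) = √(424895.3856 + 325493.0704) = 866.25 m
Sorted: F (187.77 m) < B (316.03 m) < E (572.55 m) < C (613.50 m) < D (759.23 m) < …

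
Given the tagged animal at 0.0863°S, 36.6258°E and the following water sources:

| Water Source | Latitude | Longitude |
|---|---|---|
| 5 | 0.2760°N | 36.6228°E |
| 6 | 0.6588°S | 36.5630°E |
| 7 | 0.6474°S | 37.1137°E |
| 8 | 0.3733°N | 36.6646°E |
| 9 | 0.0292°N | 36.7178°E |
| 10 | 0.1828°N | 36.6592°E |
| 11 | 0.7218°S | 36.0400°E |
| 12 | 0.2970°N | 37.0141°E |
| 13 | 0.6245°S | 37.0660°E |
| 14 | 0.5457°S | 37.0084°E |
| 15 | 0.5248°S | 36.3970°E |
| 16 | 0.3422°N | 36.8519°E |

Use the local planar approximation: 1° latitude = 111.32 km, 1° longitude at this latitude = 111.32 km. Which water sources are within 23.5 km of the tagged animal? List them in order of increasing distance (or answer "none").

9

Distances from 0.0863°S, 36.6258°E:
5: 40.3326 km
6: 64.1130 km
7: 82.7730 km
8: 51.3447 km
9: 16.4378 km
10: 30.1861 km
11: 96.2144 km
12: 60.7379 km
13: 77.4003 km
14: 66.5533 km
15: 55.0592 km
16: 53.9338 km
Threshold 23.5 km: 9 (16.4378 km) is within range.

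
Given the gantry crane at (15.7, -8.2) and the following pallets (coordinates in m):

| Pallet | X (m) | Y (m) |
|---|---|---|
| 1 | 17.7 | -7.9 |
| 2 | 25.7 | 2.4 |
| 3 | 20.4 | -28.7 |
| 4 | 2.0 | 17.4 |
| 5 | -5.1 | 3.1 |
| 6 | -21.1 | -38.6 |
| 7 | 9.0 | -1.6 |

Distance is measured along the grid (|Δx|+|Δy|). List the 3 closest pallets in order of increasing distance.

1, 7, 2

Distances from (15.7, -8.2):
1: 2.3 m
2: 20.6 m
3: 25.2 m
4: 39.3 m
5: 32.1 m
6: 67.2 m
7: 13.3 m
Sorted: 1 (2.3 m) < 7 (13.3 m) < 2 (20.6 m) < 3 (25.2 m) < 5 (32.1 m) < …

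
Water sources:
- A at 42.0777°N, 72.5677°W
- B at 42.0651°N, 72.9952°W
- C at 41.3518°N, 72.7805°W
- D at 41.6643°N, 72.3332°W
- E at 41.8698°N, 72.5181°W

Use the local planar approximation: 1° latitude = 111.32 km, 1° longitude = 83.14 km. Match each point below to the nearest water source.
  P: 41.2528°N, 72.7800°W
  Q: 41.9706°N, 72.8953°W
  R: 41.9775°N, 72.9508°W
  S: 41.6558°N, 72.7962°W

P at 41.2528°N, 72.7800°W:
  A: 93.5088 km
  B: 92.1783 km
  C: 11.0208 km
  D: 58.9770 km
  E: 72.0533 km
  → nearest: C (11.0208 km)
Q at 41.9706°N, 72.8953°W:
  A: 29.7318 km
  B: 13.4033 km
  C: 69.5429 km
  D: 57.8498 km
  E: 33.3075 km
  → nearest: B (13.4033 km)
R at 41.9775°N, 72.9508°W:
  A: 33.7476 km
  B: 10.4269 km
  C: 71.0774 km
  D: 62.0656 km
  E: 37.9199 km
  → nearest: B (10.4269 km)
S at 41.6558°N, 72.7962°W:
  A: 50.6626 km
  B: 48.4742 km
  C: 33.8664 km
  D: 38.5054 km
  E: 33.1979 km
  → nearest: E (33.1979 km)

P→C; Q→B; R→B; S→E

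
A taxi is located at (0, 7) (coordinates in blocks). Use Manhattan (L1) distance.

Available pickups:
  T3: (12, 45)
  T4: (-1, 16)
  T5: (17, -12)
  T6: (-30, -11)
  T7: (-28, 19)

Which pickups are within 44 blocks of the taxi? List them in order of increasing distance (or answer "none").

Distances from (0, 7):
T3: 50 blocks
T4: 10 blocks
T5: 36 blocks
T6: 48 blocks
T7: 40 blocks
Threshold 44 blocks: T4 (10 blocks), T5 (36 blocks), T7 (40 blocks) are within range.

T4, T5, T7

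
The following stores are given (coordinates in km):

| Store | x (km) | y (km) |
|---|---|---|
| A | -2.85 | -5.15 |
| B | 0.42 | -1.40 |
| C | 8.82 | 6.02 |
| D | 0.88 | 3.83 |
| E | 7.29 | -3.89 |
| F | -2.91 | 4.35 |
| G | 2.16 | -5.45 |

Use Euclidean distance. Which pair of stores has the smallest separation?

D and F

Pairwise distances:
A–B: 4.975 km
A–C: 16.154 km
A–D: 9.724 km
A–E: 10.218 km
A–F: 9.500 km
A–G: 5.019 km
B–C: 11.208 km
B–D: 5.250 km
B–E: 7.307 km
B–F: 6.645 km
B–G: 4.408 km
C–D: 8.236 km
C–E: 10.027 km
C–F: 11.848 km
C–G: 13.263 km
D–E: 10.034 km
D–F: 3.826 km
D–G: 9.368 km
E–F: 13.112 km
E–G: 5.362 km
F–G: 11.034 km
Closest pair: D–F at 3.826 km.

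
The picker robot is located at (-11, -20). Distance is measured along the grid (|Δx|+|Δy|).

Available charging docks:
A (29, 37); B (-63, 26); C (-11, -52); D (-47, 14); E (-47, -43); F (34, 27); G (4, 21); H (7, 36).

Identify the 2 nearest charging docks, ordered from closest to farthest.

Distances from (-11, -20):
A: |40| + |57| = 40 + 57 = 97
B: |-52| + |46| = 52 + 46 = 98
C: |0| + |-32| = 0 + 32 = 32
D: |-36| + |34| = 36 + 34 = 70
E: |-36| + |-23| = 36 + 23 = 59
F: |45| + |47| = 45 + 47 = 92
G: |15| + |41| = 15 + 41 = 56
H: |18| + |56| = 18 + 56 = 74
Sorted: C (32) < G (56) < E (59) < D (70) < …

C, G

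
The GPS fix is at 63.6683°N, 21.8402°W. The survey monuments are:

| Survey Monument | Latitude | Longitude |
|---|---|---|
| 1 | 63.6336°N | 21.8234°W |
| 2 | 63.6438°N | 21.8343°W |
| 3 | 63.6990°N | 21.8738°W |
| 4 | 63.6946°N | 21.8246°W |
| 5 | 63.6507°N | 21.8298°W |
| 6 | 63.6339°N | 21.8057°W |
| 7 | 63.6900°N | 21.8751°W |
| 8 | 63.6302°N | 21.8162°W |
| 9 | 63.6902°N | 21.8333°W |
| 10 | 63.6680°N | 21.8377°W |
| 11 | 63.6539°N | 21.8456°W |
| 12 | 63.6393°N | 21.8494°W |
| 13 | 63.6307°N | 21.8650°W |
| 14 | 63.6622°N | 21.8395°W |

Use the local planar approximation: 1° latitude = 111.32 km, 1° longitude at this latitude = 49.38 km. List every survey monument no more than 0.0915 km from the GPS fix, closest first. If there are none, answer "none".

Distances from 63.6683°N, 21.8402°W:
1: 3.9509 km
2: 2.7429 km
3: 3.7990 km
4: 3.0274 km
5: 2.0254 km
6: 4.1913 km
7: 2.9674 km
8: 4.4038 km
9: 2.4616 km
10: 0.1279 km
11: 1.6250 km
12: 3.2601 km
13: 4.3611 km
14: 0.6799 km
Threshold 0.0915 km: none within range.

none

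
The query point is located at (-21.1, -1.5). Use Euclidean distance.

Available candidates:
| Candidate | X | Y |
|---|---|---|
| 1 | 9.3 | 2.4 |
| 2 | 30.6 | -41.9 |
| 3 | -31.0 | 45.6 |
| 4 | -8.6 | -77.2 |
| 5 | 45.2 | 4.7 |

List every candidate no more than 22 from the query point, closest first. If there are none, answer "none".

Distances from (-21.1, -1.5):
1: √((30.4)² + (3.9)²) = √(924.160 + 15.210) = 30.6
2: √((51.7)² + (-40.4)²) = √(2672.890 + 1632.160) = 65.6
3: √((-9.9)² + (47.1)²) = √(98.010 + 2218.410) = 48.1
4: √((12.5)² + (-75.7)²) = √(156.250 + 5730.490) = 76.7
5: √((66.3)² + (6.2)²) = √(4395.690 + 38.440) = 66.6
Threshold 22: none within range.

none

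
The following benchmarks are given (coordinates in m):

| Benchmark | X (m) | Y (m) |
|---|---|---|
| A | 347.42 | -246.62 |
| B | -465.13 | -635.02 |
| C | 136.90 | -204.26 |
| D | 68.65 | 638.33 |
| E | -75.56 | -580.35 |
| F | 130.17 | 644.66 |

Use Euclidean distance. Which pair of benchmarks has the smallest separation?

Pairwise distances:
D–F: 61.84 m
A–C: 214.74 m
B–E: 393.39 m
C–E: 431.95 m
A–E: 538.78 m
B–C: 740.27 m
C–D: 845.35 m
C–F: 848.95 m
A–B: 900.61 m
A–F: 917.38 m
A–D: 927.82 m
D–E: 1227.18 m
E–F: 1242.17 m
B–D: 1380.70 m
B–F: 1411.37 m
Closest pair: D–F at 61.84 m.

D and F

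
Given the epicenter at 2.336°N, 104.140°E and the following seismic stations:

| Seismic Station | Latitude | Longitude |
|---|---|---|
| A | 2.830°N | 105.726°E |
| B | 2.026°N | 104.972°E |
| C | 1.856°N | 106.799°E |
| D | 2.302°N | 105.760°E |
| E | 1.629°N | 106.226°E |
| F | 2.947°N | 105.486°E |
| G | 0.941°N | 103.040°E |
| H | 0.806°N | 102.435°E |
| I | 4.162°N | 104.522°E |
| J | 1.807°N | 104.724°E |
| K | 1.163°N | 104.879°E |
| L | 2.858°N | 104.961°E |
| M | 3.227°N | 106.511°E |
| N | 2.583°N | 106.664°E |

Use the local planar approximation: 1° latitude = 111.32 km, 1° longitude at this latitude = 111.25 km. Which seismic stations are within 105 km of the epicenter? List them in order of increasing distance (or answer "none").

J, B

Distances from 2.336°N, 104.140°E:
A: √((0.494·111.32)² + (1.586·111.25)²) = √(3024.12886 + 31131.95581) = 184.814 km
B: √((-0.310·111.32)² + (0.832·111.25)²) = √(1190.88488 + 8567.35360) = 98.784 km
C: √((-0.480·111.32)² + (2.659·111.25)²) = √(2855.14961 + 87505.77469) = 300.601 km
D: √((-0.034·111.32)² + (1.620·111.25)²) = √(14.32532 + 32481.05063) = 180.265 km
E: √((-0.707·111.32)² + (2.086·111.25)²) = √(6194.19999 + 53855.32456) = 245.050 km
F: √((0.611·111.32)² + (1.346·111.25)²) = √(4626.24699 + 22422.81631) = 164.466 km
G: √((-1.395·111.32)² + (-1.100·111.25)²) = √(24115.41891 + 14975.64062) = 197.715 km
H: √((-1.530·111.32)² + (-1.705·111.25)²) = √(29008.76614 + 35978.97660) = 254.927 km
I: √((1.826·111.32)² + (0.382·111.25)²) = √(41318.82299 + 1806.03751) = 207.665 km
J: √((-0.529·111.32)² + (0.584·111.25)²) = √(3467.82952 + 4221.10090) = 87.687 km
K: √((-1.173·111.32)² + (0.739·111.25)²) = √(17050.70810 + 6759.10069) = 154.304 km
L: √((0.522·111.32)² + (0.821·111.25)²) = √(3376.66053 + 8342.31056) = 108.254 km
M: √((0.891·111.32)² + (2.371·111.25)²) = √(9837.88640 + 69576.59119) = 281.806 km
N: √((0.247·111.32)² + (2.524·111.25)²) = √(756.03222 + 78845.83203) = 282.138 km
Threshold 105 km: J (87.687 km), B (98.784 km) are within range.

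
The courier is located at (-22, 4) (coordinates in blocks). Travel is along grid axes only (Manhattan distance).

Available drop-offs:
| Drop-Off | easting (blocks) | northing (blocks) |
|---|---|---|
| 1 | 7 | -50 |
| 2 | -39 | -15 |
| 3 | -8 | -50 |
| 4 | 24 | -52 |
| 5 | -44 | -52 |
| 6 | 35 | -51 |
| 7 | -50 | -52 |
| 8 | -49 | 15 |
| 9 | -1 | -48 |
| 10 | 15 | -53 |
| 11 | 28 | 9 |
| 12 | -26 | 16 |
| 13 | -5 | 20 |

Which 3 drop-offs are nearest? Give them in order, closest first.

Distances from (-22, 4):
1: 83 blocks
2: 36 blocks
3: 68 blocks
4: 102 blocks
5: 78 blocks
6: 112 blocks
7: 84 blocks
8: 38 blocks
9: 73 blocks
10: 94 blocks
11: 55 blocks
12: 16 blocks
13: 33 blocks
Sorted: 12 (16 blocks) < 13 (33 blocks) < 2 (36 blocks) < 8 (38 blocks) < 11 (55 blocks) < …

12, 13, 2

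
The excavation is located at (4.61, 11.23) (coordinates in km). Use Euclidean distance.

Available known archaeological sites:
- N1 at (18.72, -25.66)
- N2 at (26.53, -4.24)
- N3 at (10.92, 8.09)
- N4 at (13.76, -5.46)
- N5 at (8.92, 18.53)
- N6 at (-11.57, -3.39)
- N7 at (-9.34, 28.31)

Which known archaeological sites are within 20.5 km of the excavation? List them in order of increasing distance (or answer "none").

Distances from (4.61, 11.23):
N1: 39.50 km
N2: 26.83 km
N3: 7.05 km
N4: 19.03 km
N5: 8.48 km
N6: 21.81 km
N7: 22.05 km
Threshold 20.5 km: N3 (7.05 km), N5 (8.48 km), N4 (19.03 km) are within range.

N3, N5, N4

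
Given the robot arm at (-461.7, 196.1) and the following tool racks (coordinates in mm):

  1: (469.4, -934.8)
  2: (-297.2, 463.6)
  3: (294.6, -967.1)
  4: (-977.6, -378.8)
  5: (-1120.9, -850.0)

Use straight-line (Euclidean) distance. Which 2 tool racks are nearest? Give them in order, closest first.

2, 4

Distances from (-461.7, 196.1):
1: √((931.1)² + (-1130.9)²) = √(866947.210 + 1278934.810) = 1464.9 mm
2: √((164.5)² + (267.5)²) = √(27060.250 + 71556.250) = 314.0 mm
3: √((756.3)² + (-1163.2)²) = √(571989.690 + 1353034.240) = 1387.5 mm
4: √((-515.9)² + (-574.9)²) = √(266152.810 + 330510.010) = 772.4 mm
5: √((-659.2)² + (-1046.1)²) = √(434544.640 + 1094325.210) = 1236.5 mm
Sorted: 2 (314.0 mm) < 4 (772.4 mm) < 5 (1236.5 mm) < 3 (1387.5 mm) < …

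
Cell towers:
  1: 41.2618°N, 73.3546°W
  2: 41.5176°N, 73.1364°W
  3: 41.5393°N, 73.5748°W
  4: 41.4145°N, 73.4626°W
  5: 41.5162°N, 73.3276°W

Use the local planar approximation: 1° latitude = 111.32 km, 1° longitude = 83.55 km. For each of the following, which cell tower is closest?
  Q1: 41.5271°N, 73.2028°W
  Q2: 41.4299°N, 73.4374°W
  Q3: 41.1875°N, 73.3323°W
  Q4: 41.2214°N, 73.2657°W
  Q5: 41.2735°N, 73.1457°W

Q1 at 41.5271°N, 73.2028°W:
  1: √((-0.2653·111.32)² + (-0.1518·83.55)²) = √(872.209666 + 160.855699) = 32.1413 km
  2: √((-0.0095·111.32)² + (0.0664·83.55)²) = √(1.118391 + 30.777197) = 5.6476 km
  3: √((0.0122·111.32)² + (-0.3720·83.55)²) = √(1.844446 + 966.003696) = 31.1103 km
  4: √((-0.1126·111.32)² + (-0.2598·83.55)²) = √(157.116999 + 471.163026) = 25.0655 km
  5: √((-0.0109·111.32)² + (-0.1248·83.55)²) = √(1.472310 + 108.723163) = 10.4974 km
  → nearest: 2 (5.6476 km)
Q2 at 41.4299°N, 73.4374°W:
  1: √((-0.1681·111.32)² + (0.0828·83.55)²) = √(350.172327 + 47.857894) = 19.9507 km
  2: √((0.0877·111.32)² + (0.3010·83.55)²) = √(95.311561 + 632.449567) = 26.9770 km
  3: √((0.1094·111.32)² + (-0.1374·83.55)²) = √(148.313621 + 131.785119) = 16.7362 km
  4: √((-0.0154·111.32)² + (-0.0252·83.55)²) = √(2.938920 + 4.432962) = 2.7151 km
  5: √((0.0863·111.32)² + (0.1098·83.55)²) = √(92.292835 + 84.158423) = 13.2835 km
  → nearest: 4 (2.7151 km)
Q3 at 41.1875°N, 73.3323°W:
  1: √((0.0743·111.32)² + (-0.0223·83.55)²) = √(68.410698 + 3.471384) = 8.4783 km
  2: √((0.3301·111.32)² + (0.1959·83.55)²) = √(1350.322313 + 267.893256) = 40.2271 km
  3: √((0.3518·111.32)² + (-0.2425·83.55)²) = √(1533.691694 + 410.503056) = 44.0930 km
  4: √((0.2270·111.32)² + (-0.1303·83.55)²) = √(638.554706 + 118.517297) = 27.5149 km
  5: √((0.3287·111.32)² + (0.0047·83.55)²) = √(1338.892792 + 0.154202) = 36.5930 km
  → nearest: 1 (8.4783 km)
Q4 at 41.2214°N, 73.2657°W:
  1: √((0.0404·111.32)² + (-0.0889·83.55)²) = √(20.225959 + 55.169167) = 8.6830 km
  2: √((0.2962·111.32)² + (0.1293·83.55)²) = √(1087.217674 + 116.705133) = 34.6976 km
  3: √((0.3179·111.32)² + (-0.3091·83.55)²) = √(1252.354992 + 666.946378) = 43.8098 km
  4: √((0.1931·111.32)² + (-0.1969·83.55)²) = √(462.073373 + 270.635236) = 27.0686 km
  5: √((0.2948·111.32)² + (-0.0619·83.55)²) = √(1076.964415 + 26.746946) = 33.2222 km
  → nearest: 1 (8.6830 km)
Q5 at 41.2735°N, 73.1457°W:
  1: √((-0.0117·111.32)² + (-0.2089·83.55)²) = √(1.696360 + 304.627978) = 17.5021 km
  2: √((0.2441·111.32)² + (0.0093·83.55)²) = √(738.383450 + 0.603752) = 27.1843 km
  3: √((0.2658·111.32)² + (-0.4291·83.55)²) = √(875.500399 + 1285.316070) = 46.4846 km
  4: √((0.1410·111.32)² + (-0.3169·83.55)²) = √(246.368183 + 701.031264) = 30.7799 km
  5: √((0.2427·111.32)² + (-0.1819·83.55)²) = √(729.937958 + 230.971453) = 30.9985 km
  → nearest: 1 (17.5021 km)

Q1→2; Q2→4; Q3→1; Q4→1; Q5→1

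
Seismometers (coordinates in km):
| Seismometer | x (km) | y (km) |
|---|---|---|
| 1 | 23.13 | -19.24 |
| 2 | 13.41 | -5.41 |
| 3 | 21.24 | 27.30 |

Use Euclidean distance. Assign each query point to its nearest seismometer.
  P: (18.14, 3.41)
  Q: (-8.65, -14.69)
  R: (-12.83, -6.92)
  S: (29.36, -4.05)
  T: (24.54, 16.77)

P→2; Q→2; R→2; S→2; T→3

P at (18.14, 3.41):
  1: 23.19 km
  2: 10.01 km
  3: 24.09 km
  → nearest: 2 (10.01 km)
Q at (-8.65, -14.69):
  1: 32.10 km
  2: 23.93 km
  3: 51.54 km
  → nearest: 2 (23.93 km)
R at (-12.83, -6.92):
  1: 38.01 km
  2: 26.28 km
  3: 48.29 km
  → nearest: 2 (26.28 km)
S at (29.36, -4.05):
  1: 16.42 km
  2: 16.01 km
  3: 32.38 km
  → nearest: 2 (16.01 km)
T at (24.54, 16.77):
  1: 36.04 km
  2: 24.82 km
  3: 11.03 km
  → nearest: 3 (11.03 km)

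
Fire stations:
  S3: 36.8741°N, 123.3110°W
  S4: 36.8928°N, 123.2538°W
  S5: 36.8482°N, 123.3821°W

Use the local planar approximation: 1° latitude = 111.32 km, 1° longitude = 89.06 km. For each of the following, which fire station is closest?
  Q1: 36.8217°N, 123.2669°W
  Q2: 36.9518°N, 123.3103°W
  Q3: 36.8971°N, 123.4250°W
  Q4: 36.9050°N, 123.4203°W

Q1 at 36.8217°N, 123.2669°W:
  S3: √((0.0524·111.32)² + (-0.0441·89.06)²) = √(34.025849 + 15.425618) = 7.0322 km
  S4: √((0.0711·111.32)² + (0.0131·89.06)²) = √(62.644882 + 1.361156) = 8.0004 km
  S5: √((0.0265·111.32)² + (-0.1152·89.06)²) = √(8.702382 + 105.261690) = 10.6754 km
  → nearest: S3 (7.0322 km)
Q2 at 36.9518°N, 123.3103°W:
  S3: √((-0.0777·111.32)² + (-0.0007·89.06)²) = √(74.814957 + 0.003887) = 8.6498 km
  S4: √((-0.0590·111.32)² + (0.0565·89.06)²) = √(43.137048 + 25.319917) = 8.2739 km
  S5: √((-0.1036·111.32)² + (-0.0718·89.06)²) = √(133.004369 + 40.889733) = 13.1869 km
  → nearest: S4 (8.2739 km)
Q3 at 36.8971°N, 123.4250°W:
  S3: √((-0.0230·111.32)² + (0.1140·89.06)²) = √(6.555443 + 103.080160) = 10.4707 km
  S4: √((-0.0043·111.32)² + (0.1712·89.06)²) = √(0.229131 + 232.473205) = 15.2546 km
  S5: √((-0.0489·111.32)² + (0.0429·89.06)²) = √(29.632215 + 14.597550) = 6.6505 km
  → nearest: S5 (6.6505 km)
Q4 at 36.9050°N, 123.4203°W:
  S3: √((-0.0309·111.32)² + (0.1093·89.06)²) = √(11.832141 + 94.755779) = 10.3241 km
  S4: √((-0.0122·111.32)² + (0.1665·89.06)²) = √(1.844446 + 219.884116) = 14.8906 km
  S5: √((-0.0568·111.32)² + (0.0382·89.06)²) = √(39.980025 + 11.574230) = 7.1801 km
  → nearest: S5 (7.1801 km)

Q1→S3; Q2→S4; Q3→S5; Q4→S5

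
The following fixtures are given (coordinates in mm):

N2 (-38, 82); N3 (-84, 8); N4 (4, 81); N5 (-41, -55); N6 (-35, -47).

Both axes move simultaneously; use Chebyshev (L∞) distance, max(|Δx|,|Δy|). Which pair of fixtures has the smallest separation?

Pairwise distances:
N5–N6: 8 mm
N2–N4: 42 mm
N3–N6: 55 mm
N3–N5: 63 mm
N2–N3: 74 mm
N3–N4: 88 mm
N4–N6: 128 mm
N2–N6: 129 mm
N4–N5: 136 mm
N2–N5: 137 mm
Closest pair: N5–N6 at 8 mm.

N5 and N6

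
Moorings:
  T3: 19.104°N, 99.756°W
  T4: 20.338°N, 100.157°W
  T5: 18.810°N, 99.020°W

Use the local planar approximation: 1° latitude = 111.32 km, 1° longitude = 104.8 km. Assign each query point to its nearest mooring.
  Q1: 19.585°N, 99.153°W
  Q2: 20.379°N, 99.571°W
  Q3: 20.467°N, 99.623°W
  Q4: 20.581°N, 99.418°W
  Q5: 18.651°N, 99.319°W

Q1→T3; Q2→T4; Q3→T4; Q4→T4; Q5→T5

Q1 at 19.585°N, 99.153°W:
  T3: 82.829 km
  T4: 134.527 km
  T5: 87.392 km
  → nearest: T3 (82.829 km)
Q2 at 20.379°N, 99.571°W:
  T3: 143.251 km
  T4: 61.582 km
  T5: 183.959 km
  → nearest: T4 (61.582 km)
Q3 at 20.467°N, 99.623°W:
  T3: 152.368 km
  T4: 57.776 km
  T5: 194.982 km
  → nearest: T4 (57.776 km)
Q4 at 20.581°N, 99.418°W:
  T3: 168.192 km
  T4: 82.035 km
  T5: 201.512 km
  → nearest: T4 (82.035 km)
Q5 at 18.651°N, 99.319°W:
  T3: 68.120 km
  T4: 207.317 km
  T5: 35.989 km
  → nearest: T5 (35.989 km)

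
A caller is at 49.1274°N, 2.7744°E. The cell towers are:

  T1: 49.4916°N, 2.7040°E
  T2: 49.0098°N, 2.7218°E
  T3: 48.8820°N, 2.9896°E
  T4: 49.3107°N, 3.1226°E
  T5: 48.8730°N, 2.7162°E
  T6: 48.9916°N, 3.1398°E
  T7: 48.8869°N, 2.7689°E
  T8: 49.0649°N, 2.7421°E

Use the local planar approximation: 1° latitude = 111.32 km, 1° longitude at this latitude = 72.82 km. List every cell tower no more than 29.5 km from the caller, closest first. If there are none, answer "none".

T8, T2, T7, T5

Distances from 49.1274°N, 2.7744°E:
T1: 40.8656 km
T2: 13.6401 km
T3: 31.4936 km
T4: 32.5467 km
T5: 28.6352 km
T6: 30.6029 km
T7: 26.7755 km
T8: 7.3443 km
Threshold 29.5 km: T8 (7.3443 km), T2 (13.6401 km), T7 (26.7755 km), T5 (28.6352 km) are within range.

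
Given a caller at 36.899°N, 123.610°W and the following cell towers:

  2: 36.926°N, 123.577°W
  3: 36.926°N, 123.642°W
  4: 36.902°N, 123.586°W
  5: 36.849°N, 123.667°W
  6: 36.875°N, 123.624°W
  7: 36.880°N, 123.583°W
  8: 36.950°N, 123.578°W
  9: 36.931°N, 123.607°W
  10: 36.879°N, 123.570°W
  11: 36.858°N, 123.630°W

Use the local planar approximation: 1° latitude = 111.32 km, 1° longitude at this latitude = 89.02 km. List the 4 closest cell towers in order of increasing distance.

Distances from 36.899°N, 123.610°W:
2: √((0.027·111.32)² + (0.033·89.02)²) = √(9.03387 + 8.62985) = 4.203 km
3: √((0.027·111.32)² + (-0.032·89.02)²) = √(9.03387 + 8.11475) = 4.141 km
4: √((0.003·111.32)² + (0.024·89.02)²) = √(0.11153 + 4.56455) = 2.162 km
5: √((-0.050·111.32)² + (-0.057·89.02)²) = √(30.98036 + 25.74690) = 7.532 km
6: √((-0.024·111.32)² + (-0.014·89.02)²) = √(7.13787 + 1.55321) = 2.948 km
7: √((-0.019·111.32)² + (0.027·89.02)²) = √(4.47356 + 5.77700) = 3.202 km
8: √((0.051·111.32)² + (0.032·89.02)²) = √(32.23196 + 8.11475) = 6.352 km
9: √((0.032·111.32)² + (0.003·89.02)²) = √(12.68955 + 0.07132) = 3.572 km
10: √((-0.020·111.32)² + (0.040·89.02)²) = √(4.95686 + 12.67930) = 4.200 km
11: √((-0.041·111.32)² + (-0.020·89.02)²) = √(20.83119 + 3.16982) = 4.899 km
Sorted: 4 (2.162 km) < 6 (2.948 km) < 7 (3.202 km) < 9 (3.572 km) < 3 (4.141 km) < 10 (4.200 km) < …

4, 6, 7, 9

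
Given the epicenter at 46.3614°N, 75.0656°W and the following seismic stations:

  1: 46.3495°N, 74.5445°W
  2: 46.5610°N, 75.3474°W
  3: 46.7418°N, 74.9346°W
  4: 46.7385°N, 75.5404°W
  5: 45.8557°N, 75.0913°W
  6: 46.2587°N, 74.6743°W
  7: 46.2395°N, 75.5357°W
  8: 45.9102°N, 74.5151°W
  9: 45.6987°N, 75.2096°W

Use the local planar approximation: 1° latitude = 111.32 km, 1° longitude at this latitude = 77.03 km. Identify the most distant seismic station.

9

Distances from 46.3614°N, 75.0656°W:
1: 40.1622 km
2: 31.0629 km
3: 43.5318 km
4: 55.6764 km
5: 56.3293 km
6: 32.2372 km
7: 38.6709 km
8: 65.7343 km
9: 74.6010 km
Maximum: 9 at 74.6010 km.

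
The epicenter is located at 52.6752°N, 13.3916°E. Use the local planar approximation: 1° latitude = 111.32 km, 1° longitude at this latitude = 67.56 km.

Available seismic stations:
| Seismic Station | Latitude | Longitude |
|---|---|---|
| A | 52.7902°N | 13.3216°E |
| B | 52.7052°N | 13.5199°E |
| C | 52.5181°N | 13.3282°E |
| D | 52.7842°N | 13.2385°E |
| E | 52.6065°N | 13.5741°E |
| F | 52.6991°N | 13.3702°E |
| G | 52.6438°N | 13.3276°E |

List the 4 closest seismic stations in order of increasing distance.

F, G, B, A

Distances from 52.6752°N, 13.3916°E:
A: √((0.1150·111.32)² + (-0.0700·67.56)²) = √(163.886083 + 22.365333) = 13.6474 km
B: √((0.0300·111.32)² + (0.1283·67.56)²) = √(11.152928 + 75.133323) = 9.2890 km
C: √((-0.1571·111.32)² + (-0.0634·67.56)²) = √(305.843155 + 18.346693) = 18.0053 km
D: √((0.1090·111.32)² + (-0.1531·67.56)²) = √(147.231044 + 106.986668) = 15.9442 km
E: √((-0.0687·111.32)² + (0.1825·67.56)²) = √(58.487071 + 152.021502) = 14.5089 km
F: √((0.0239·111.32)² + (-0.0214·67.56)²) = √(7.078516 + 2.090291) = 3.0280 km
G: √((-0.0314·111.32)² + (-0.0640·67.56)²) = √(12.218157 + 18.695592) = 5.5600 km
Sorted: F (3.0280 km) < G (5.5600 km) < B (9.2890 km) < A (13.6474 km) < E (14.5089 km) < D (15.9442 km) < …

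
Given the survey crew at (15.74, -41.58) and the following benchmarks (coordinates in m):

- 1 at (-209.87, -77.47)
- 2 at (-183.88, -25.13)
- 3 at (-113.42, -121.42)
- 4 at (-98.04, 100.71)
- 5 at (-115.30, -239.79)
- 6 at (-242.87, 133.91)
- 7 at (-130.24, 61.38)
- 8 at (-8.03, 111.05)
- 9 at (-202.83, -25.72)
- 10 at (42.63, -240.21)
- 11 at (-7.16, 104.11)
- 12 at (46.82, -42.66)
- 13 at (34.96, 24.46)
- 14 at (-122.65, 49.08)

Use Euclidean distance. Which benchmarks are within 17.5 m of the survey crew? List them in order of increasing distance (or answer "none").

none

Distances from (15.74, -41.58):
1: 228.45 m
2: 200.30 m
3: 151.84 m
4: 182.19 m
5: 237.61 m
6: 312.53 m
7: 178.64 m
8: 154.47 m
9: 219.14 m
10: 200.44 m
11: 147.48 m
12: 31.10 m
13: 68.78 m
14: 165.44 m
Threshold 17.5 m: none within range.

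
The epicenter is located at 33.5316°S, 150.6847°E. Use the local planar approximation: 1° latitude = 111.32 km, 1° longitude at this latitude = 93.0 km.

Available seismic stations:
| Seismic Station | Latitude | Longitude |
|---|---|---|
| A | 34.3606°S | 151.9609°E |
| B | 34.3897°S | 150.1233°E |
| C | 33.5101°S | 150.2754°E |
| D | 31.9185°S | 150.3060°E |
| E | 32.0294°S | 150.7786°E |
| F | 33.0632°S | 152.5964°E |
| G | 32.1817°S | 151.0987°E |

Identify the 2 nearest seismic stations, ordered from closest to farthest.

C, B

Distances from 33.5316°S, 150.6847°E:
A: 150.3426 km
B: 108.8608 km
C: 38.1401 km
D: 182.9915 km
E: 167.4528 km
F: 185.2766 km
G: 155.1249 km
Sorted: C (38.1401 km) < B (108.8608 km) < A (150.3426 km) < G (155.1249 km) < …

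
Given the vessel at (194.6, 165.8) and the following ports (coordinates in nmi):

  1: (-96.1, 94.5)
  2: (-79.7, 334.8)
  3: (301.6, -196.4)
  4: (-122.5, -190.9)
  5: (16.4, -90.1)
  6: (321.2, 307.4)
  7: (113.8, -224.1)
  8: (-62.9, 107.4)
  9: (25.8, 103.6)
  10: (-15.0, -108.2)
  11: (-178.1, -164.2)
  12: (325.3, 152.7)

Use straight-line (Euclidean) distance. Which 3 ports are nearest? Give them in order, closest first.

12, 9, 6

Distances from (194.6, 165.8):
1: √((-290.7)² + (-71.3)²) = √(84506.490 + 5083.690) = 299.3 nmi
2: √((-274.3)² + (169.0)²) = √(75240.490 + 28561.000) = 322.2 nmi
3: √((107.0)² + (-362.2)²) = √(11449.000 + 131188.840) = 377.7 nmi
4: √((-317.1)² + (-356.7)²) = √(100552.410 + 127234.890) = 477.3 nmi
5: √((-178.2)² + (-255.9)²) = √(31755.240 + 65484.810) = 311.8 nmi
6: √((126.6)² + (141.6)²) = √(16027.560 + 20050.560) = 189.9 nmi
7: √((-80.8)² + (-389.9)²) = √(6528.640 + 152022.010) = 398.2 nmi
8: √((-257.5)² + (-58.4)²) = √(66306.250 + 3410.560) = 264.0 nmi
9: √((-168.8)² + (-62.2)²) = √(28493.440 + 3868.840) = 179.9 nmi
10: √((-209.6)² + (-274.0)²) = √(43932.160 + 75076.000) = 345.0 nmi
11: √((-372.7)² + (-330.0)²) = √(138905.290 + 108900.000) = 497.8 nmi
12: √((130.7)² + (-13.1)²) = √(17082.490 + 171.610) = 131.4 nmi
Sorted: 12 (131.4 nmi) < 9 (179.9 nmi) < 6 (189.9 nmi) < 8 (264.0 nmi) < 1 (299.3 nmi) < …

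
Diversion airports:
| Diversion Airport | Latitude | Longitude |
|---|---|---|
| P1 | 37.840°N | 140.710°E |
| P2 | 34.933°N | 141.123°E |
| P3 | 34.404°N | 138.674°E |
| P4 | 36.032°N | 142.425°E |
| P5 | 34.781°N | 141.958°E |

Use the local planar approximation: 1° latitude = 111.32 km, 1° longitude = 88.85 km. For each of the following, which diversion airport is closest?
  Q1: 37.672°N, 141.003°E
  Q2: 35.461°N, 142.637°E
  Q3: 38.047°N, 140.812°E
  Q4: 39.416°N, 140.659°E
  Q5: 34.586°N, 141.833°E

Q1 at 37.672°N, 141.003°E:
  P1: 32.054 km
  P2: 305.092 km
  P3: 418.529 km
  P4: 222.020 km
  P5: 332.824 km
  → nearest: P1 (32.054 km)
Q2 at 35.461°N, 142.637°E:
  P1: 315.356 km
  P2: 146.799 km
  P3: 371.252 km
  P4: 66.296 km
  P5: 96.797 km
  → nearest: P4 (66.296 km)
Q3 at 38.047°N, 140.812°E:
  P1: 24.761 km
  P2: 347.750 km
  P3: 447.825 km
  P4: 266.184 km
  P5: 377.560 km
  → nearest: P1 (24.761 km)
Q4 at 39.416°N, 140.659°E:
  P1: 175.499 km
  P2: 500.748 km
  P3: 585.148 km
  P4: 408.079 km
  P5: 528.719 km
  → nearest: P1 (175.499 km)
Q5 at 34.586°N, 141.833°E:
  P1: 375.726 km
  P2: 73.971 km
  P3: 281.407 km
  P4: 169.345 km
  P5: 24.384 km
  → nearest: P5 (24.384 km)

Q1→P1; Q2→P4; Q3→P1; Q4→P1; Q5→P5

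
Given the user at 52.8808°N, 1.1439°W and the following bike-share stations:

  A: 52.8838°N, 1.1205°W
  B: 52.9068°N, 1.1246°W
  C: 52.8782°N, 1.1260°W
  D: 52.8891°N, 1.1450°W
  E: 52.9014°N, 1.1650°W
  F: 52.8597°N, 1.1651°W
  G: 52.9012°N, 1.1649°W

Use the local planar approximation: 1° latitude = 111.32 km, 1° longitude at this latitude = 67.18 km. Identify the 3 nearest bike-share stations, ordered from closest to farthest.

D, C, A

Distances from 52.8808°N, 1.1439°W:
A: √((0.0030·111.32)² + (0.0234·67.18)²) = √(0.111529 + 2.471222) = 1.6071 km
B: √((0.0260·111.32)² + (0.0193·67.18)²) = √(8.377088 + 1.681104) = 3.1715 km
C: √((-0.0026·111.32)² + (0.0179·67.18)²) = √(0.083771 + 1.446059) = 1.2369 km
D: √((0.0083·111.32)² + (-0.0011·67.18)²) = √(0.853695 + 0.005461) = 0.9269 km
E: √((0.0206·111.32)² + (-0.0211·67.18)²) = √(5.258730 + 2.009301) = 2.6959 km
F: √((-0.0211·111.32)² + (-0.0212·67.18)²) = √(5.517106 + 2.028391) = 2.7469 km
G: √((0.0204·111.32)² + (-0.0210·67.18)²) = √(5.157114 + 1.990300) = 2.6735 km
Sorted: D (0.9269 km) < C (1.2369 km) < A (1.6071 km) < G (2.6735 km) < E (2.6959 km) < …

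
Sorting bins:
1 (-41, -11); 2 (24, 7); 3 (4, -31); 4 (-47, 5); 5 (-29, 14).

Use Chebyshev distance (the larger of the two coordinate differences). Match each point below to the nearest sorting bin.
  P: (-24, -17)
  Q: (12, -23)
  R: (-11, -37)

P→1; Q→3; R→3

P at (-24, -17):
  1: max(|-17|, |6|) = 17
  2: max(|48|, |24|) = 48
  3: max(|28|, |-14|) = 28
  4: max(|-23|, |22|) = 23
  5: max(|-5|, |31|) = 31
  → nearest: 1 (17)
Q at (12, -23):
  1: max(|-53|, |12|) = 53
  2: max(|12|, |30|) = 30
  3: max(|-8|, |-8|) = 8
  4: max(|-59|, |28|) = 59
  5: max(|-41|, |37|) = 41
  → nearest: 3 (8)
R at (-11, -37):
  1: max(|-30|, |26|) = 30
  2: max(|35|, |44|) = 44
  3: max(|15|, |6|) = 15
  4: max(|-36|, |42|) = 42
  5: max(|-18|, |51|) = 51
  → nearest: 3 (15)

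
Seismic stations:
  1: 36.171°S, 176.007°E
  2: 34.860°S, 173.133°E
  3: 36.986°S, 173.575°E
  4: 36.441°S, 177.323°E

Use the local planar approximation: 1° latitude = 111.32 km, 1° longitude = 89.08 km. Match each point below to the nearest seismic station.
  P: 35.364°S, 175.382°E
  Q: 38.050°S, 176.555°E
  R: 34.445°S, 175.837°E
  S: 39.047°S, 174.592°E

P→1; Q→4; R→1; S→3

P at 35.364°S, 175.382°E:
  1: √((-0.807·111.32)² + (0.625·89.08)²) = √(8070.37035 + 3099.70562) = 105.689 km
  2: √((0.504·111.32)² + (-2.249·89.08)²) = √(3147.80244 + 40136.48423) = 208.049 km
  3: √((-1.622·111.32)² + (-1.807·89.08)²) = √(32602.28917 + 25910.55537) = 241.894 km
  4: √((-1.077·111.32)² + (1.941·89.08)²) = √(14374.00534 + 29895.89004) = 210.404 km
  → nearest: 1 (105.689 km)
Q at 38.050°S, 176.555°E:
  1: √((1.879·111.32)² + (-0.548·89.08)²) = √(43752.20604 + 2382.98623) = 214.791 km
  2: √((3.190·111.32)² + (-3.422·89.08)²) = √(126103.68028 + 92922.40190) = 468.002 km
  3: √((1.064·111.32)² + (-2.980·89.08)²) = √(14029.09484 + 70468.16213) = 290.684 km
  4: √((1.609·111.32)² + (0.768·89.08)²) = √(32081.78201 + 4680.39877) = 191.735 km
  → nearest: 4 (191.735 km)
R at 34.445°S, 175.837°E:
  1: √((-1.726·111.32)² + (0.170·89.08)²) = √(36917.13401 + 229.32862) = 192.734 km
  2: √((-0.415·111.32)² + (-2.704·89.08)²) = √(2134.23672 + 58019.47454) = 245.263 km
  3: √((-2.541·111.32)² + (-2.262·89.08)²) = √(80012.11038 + 40601.83088) = 347.295 km
  4: √((-1.996·111.32)² + (1.486·89.08)²) = √(49370.49360 + 17522.57936) = 258.637 km
  → nearest: 1 (192.734 km)
S at 39.047°S, 174.592°E:
  1: √((2.876·111.32)² + (1.415·89.08)²) = √(102500.06924 + 15888.14872) = 344.076 km
  2: √((4.187·111.32)² + (-1.459·89.08)²) = √(217246.26426 + 16891.60824) = 483.878 km
  3: √((2.061·111.32)² + (-1.017·89.08)²) = √(52638.36351 + 8207.33806) = 246.669 km
  4: √((2.606·111.32)² + (2.731·89.08)²) = √(84157.96358 + 59183.93228) = 378.605 km
  → nearest: 3 (246.669 km)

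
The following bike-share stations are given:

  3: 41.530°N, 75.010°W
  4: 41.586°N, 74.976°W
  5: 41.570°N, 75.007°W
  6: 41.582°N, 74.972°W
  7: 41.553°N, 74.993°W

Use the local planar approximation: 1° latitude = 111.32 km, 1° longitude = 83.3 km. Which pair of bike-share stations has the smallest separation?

4 and 6

Pairwise distances:
4–6: 0.556 km
5–7: 2.223 km
3–7: 2.926 km
4–5: 3.137 km
5–6: 3.207 km
6–7: 3.672 km
4–7: 3.937 km
3–5: 4.460 km
3–6: 6.598 km
3–4: 6.847 km
Closest pair: 4–6 at 0.556 km.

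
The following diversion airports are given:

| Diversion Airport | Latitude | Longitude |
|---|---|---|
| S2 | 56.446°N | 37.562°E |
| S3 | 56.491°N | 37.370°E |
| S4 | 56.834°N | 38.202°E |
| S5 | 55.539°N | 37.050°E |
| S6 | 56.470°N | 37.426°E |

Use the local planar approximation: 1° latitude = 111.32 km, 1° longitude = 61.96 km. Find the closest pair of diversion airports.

S3 and S6

Pairwise distances:
S3–S6: √((-0.021·111.32)² + (0.056·61.96)²) = √(5.46493 + 12.03923) = 4.184 km
S2–S6: √((0.024·111.32)² + (-0.136·61.96)²) = √(7.13787 + 71.00691) = 8.840 km
S2–S3: √((0.045·111.32)² + (-0.192·61.96)²) = √(25.09409 + 141.52243) = 12.908 km
S2–S4: √((0.388·111.32)² + (0.640·61.96)²) = √(1865.56269 + 1572.47144) = 58.635 km
S4–S6: √((-0.364·111.32)² + (-0.776·61.96)²) = √(1641.90930 + 2311.77871) = 62.878 km
S3–S4: √((0.343·111.32)² + (0.832·61.96)²) = √(1457.92316 + 2657.47673) = 64.151 km
S2–S5: √((-0.907·111.32)² + (-0.512·61.96)²) = √(10194.38355 + 1006.38172) = 105.834 km
S5–S6: √((0.931·111.32)² + (0.376·61.96)²) = √(10741.02574 + 542.74835) = 106.225 km
S3–S5: √((-0.952·111.32)² + (-0.320·61.96)²) = √(11231.04823 + 393.11786) = 107.815 km
S4–S5: √((-1.295·111.32)² + (-1.152·61.96)²) = √(20781.93261 + 5094.80746) = 160.862 km
Closest pair: S3–S6 at 4.184 km.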